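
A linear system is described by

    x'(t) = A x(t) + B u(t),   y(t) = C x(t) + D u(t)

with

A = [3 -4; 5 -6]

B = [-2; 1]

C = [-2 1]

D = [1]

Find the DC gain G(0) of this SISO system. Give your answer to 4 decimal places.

10.5000

G(0) = C(-A)^{-1}B + D = -C A^{-1} B + D.
det A = 2, so A^{-1} = (1/2)·adj(A) = [[-3, 2], [-5/2, 3/2]]
A^{-1} B = [8, 13/2]^T
C A^{-1} B = -19/2
G(0) = D - C A^{-1} B = 1 - (-19/2) = 21/2 ≈ 10.5000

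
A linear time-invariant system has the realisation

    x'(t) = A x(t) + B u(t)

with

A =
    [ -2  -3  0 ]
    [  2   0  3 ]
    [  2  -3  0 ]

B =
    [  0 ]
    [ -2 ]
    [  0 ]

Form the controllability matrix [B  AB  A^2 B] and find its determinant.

288

AB = [[6], [0], [6]]
A^2B = [[-12], [30], [12]]
Controllability matrix C = [B  AB  A^2B] = [[0, 6, -12], [-2, 0, 30], [0, 6, 12]]
Expanding along the first row, det(C) = 0·(0·12 - 30·6) - 6·((-2)·12 - 30·0) + (-12)·((-2)·6 - 0·0) = 0·(-180) - 6·(-24) + (-12)·(-12) = 288
Since det(C) ≠ 0, rank(C) = 3 and the system is completely controllable.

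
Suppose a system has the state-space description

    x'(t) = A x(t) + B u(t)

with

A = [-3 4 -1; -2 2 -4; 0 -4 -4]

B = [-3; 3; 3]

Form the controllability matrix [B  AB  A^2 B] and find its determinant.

AB = [[18], [0], [-24]]
A^2B = [[-30], [60], [96]]
Controllability matrix C = [B  AB  A^2B] = [[-3, 18, -30], [3, 0, 60], [3, -24, 96]]
Expanding along the first row, det(C) = (-3)·(0·96 - 60·(-24)) - 18·(3·96 - 60·3) + (-30)·(3·(-24) - 0·3) = (-3)·1440 - 18·108 + (-30)·(-72) = -4104
Since det(C) ≠ 0, rank(C) = 3 and the system is completely controllable.

-4104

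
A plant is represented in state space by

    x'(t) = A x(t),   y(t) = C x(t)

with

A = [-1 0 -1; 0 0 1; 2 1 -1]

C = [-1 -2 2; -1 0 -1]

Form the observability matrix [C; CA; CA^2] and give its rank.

3

CA = [[5, 2, -3], [-1, -1, 2]]
CA^2 = [[-11, -3, 0], [5, 2, -2]]
Observability matrix O = [C; CA; CA^2] = [[-1, -2, 2], [-1, 0, -1], [5, 2, -3], [-1, -1, 2], [-11, -3, 0], [5, 2, -2]]
Take the 3×3 submatrix of O formed by rows 1, 2, 3: [[-1, -2, 2], [-1, 0, -1], [5, 2, -3]]. Its determinant is (-1)·(0·(-3) - (-1)·2) - (-2)·((-1)·(-3) - (-1)·5) + 2·((-1)·2 - 0·5) = (-1)·2 - (-2)·8 + 2·(-2) = 10 ≠ 0.
So rank(O) ≥ 3; since O has 3 columns, rank(O) = 3.
rank(O) = 3 = n, so the pair (A, C) is completely observable.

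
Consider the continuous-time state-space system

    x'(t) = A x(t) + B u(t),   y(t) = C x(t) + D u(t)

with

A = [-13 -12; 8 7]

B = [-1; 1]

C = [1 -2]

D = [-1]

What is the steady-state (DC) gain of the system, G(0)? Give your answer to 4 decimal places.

G(0) = C(-A)^{-1}B + D = -C A^{-1} B + D.
det A = 5, so A^{-1} = (1/5)·adj(A) = [[7/5, 12/5], [-8/5, -13/5]]
A^{-1} B = [1, -1]^T
C A^{-1} B = 3
G(0) = D - C A^{-1} B = -1 - (3) = -4

-4.0000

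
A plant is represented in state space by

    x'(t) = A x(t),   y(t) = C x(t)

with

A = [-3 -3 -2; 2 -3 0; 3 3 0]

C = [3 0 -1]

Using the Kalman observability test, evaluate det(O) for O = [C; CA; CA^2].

CA = [[-12, -12, -6]]
CA^2 = [[-6, 54, 24]]
Observability matrix O = [C; CA; CA^2] = [[3, 0, -1], [-12, -12, -6], [-6, 54, 24]]
Expanding along the first row, det(O) = 3·((-12)·24 - (-6)·54) - 0·((-12)·24 - (-6)·(-6)) + (-1)·((-12)·54 - (-12)·(-6)) = 3·36 - 0·(-324) + (-1)·(-720) = 828
Since det(O) ≠ 0, rank(O) = 3 and the system is completely observable.

828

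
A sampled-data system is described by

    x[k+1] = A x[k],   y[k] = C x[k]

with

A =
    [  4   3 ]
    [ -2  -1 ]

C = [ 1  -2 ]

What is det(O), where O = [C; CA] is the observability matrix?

CA = [[8, 5]]
Observability matrix O = [C; CA] = [[1, -2], [8, 5]]
det(O) = 1·5 - (-2)·8 = 5 - (-16) = 21
Since det(O) ≠ 0, rank(O) = 2 and the system is completely observable.

21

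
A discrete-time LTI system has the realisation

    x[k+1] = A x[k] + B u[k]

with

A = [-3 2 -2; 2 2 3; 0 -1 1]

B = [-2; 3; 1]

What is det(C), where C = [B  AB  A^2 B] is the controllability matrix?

600

AB = [[10], [5], [-2]]
A^2B = [[-16], [24], [-7]]
Controllability matrix C = [B  AB  A^2B] = [[-2, 10, -16], [3, 5, 24], [1, -2, -7]]
Expanding along the first row, det(C) = (-2)·(5·(-7) - 24·(-2)) - 10·(3·(-7) - 24·1) + (-16)·(3·(-2) - 5·1) = (-2)·13 - 10·(-45) + (-16)·(-11) = 600
Since det(C) ≠ 0, rank(C) = 3 and the system is completely controllable.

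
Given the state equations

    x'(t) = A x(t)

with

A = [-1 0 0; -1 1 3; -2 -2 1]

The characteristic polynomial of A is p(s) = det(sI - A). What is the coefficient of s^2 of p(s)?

Expand det(sI - A) for the 3×3 matrix.
p(s) = s^3 - s^2 + 5s + 7.
(Check: constant term = det(-A) = (-1)^3 det A = 7; coefficient of s^2 = -tr A = -1.)
The coefficient of s^2 is -1.

-1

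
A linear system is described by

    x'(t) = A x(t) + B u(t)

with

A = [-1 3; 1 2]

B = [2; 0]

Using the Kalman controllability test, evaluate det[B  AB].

AB = [[-2], [2]]
Controllability matrix C = [B  AB] = [[2, -2], [0, 2]]
det(C) = 2·2 - (-2)·0 = 4 - 0 = 4
Since det(C) ≠ 0, rank(C) = 2 and the system is completely controllable.

4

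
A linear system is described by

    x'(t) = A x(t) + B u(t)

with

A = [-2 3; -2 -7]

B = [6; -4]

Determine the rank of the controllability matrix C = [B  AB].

AB = [[-24], [16]]
Controllability matrix C = [B  AB] = [[6, -24], [-4, 16]]
Every column of C is a scalar multiple of column 1 = [6, -4] (multipliers 1, -4), so the columns span a one-dimensional space.
C ≠ 0, hence rank(C) = 1.
rank(C) = 1 < n = 2, so the pair (A, B) is not completely controllable.

1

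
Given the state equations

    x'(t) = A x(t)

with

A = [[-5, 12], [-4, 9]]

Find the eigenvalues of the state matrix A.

1, 3

det(sI - A) = s^2 - (tr A)s + det A, with tr A = (-5) + 9 = 4 and det A = (-5)·9 - 12·(-4) = -45 - (-48) = 3.
So p(s) = det(sI - A) = s^2 - 4s + 3.
Factor s^2 - 4s + 3: two numbers with sum 4 and product 3 are 3 and 1, so s^2 - 4s + 3 = (s - 3)(s - 1).
Hence p(s) = (s - 3) (s - 1), with roots 1, 3.
At least one eigenvalue has non-negative real part, so the system is not asymptotically stable.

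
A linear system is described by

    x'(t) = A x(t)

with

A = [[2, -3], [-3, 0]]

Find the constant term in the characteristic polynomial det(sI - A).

-9

For a 2×2 matrix, det(sI - A) = s^2 - (tr A)s + det A.
tr A = 2, det A = -9.
So p(s) = s^2 - 2s - 9.
The constant term is -9.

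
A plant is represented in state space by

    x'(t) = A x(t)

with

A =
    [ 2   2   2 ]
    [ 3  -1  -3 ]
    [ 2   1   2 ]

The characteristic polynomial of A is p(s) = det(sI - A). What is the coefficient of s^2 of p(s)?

Expand det(sI - A) for the 3×3 matrix.
p(s) = s^3 - 3s^2 - 7s + 12.
(Check: constant term = det(-A) = (-1)^3 det A = 12; coefficient of s^2 = -tr A = -3.)
The coefficient of s^2 is -3.

-3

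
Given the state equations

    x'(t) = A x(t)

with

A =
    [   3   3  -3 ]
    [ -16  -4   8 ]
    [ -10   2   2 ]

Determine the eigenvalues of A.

-3, 0, 4

det(sI - A) = s^3 - (tr A)s^2 + (M11 + M22 + M33)s - det A, where Mii is the 2×2 principal minor of A obtained by deleting row i and column i.
tr A = 3 + (-4) + 2 = 1; M11 = (-4)·2 - 8·2 = -8 - 16 = -24; M22 = 3·2 - (-3)·(-10) = 6 - 30 = -24; M33 = 3·(-4) - 3·(-16) = -12 - (-48) = 36; sum of minors = -12.
det A = 3·((-4)·2 - 8·2) - 3·((-16)·2 - 8·(-10)) + (-3)·((-16)·2 - (-4)·(-10)) = 3·(-24) - 3·48 + (-3)·(-72) = 0.
So p(s) = det(sI - A) = s^3 - s^2 - 12s.
The constant term is 0, so p(s) = s(s^2 - s - 12).
Factor s^2 - s - 12: two numbers with sum 1 and product -12 are 4 and -3, so s^2 - s - 12 = (s - 4)(s + 3).
Hence p(s) = s (s - 4) (s + 3), with roots -3, 0, 4.
At least one eigenvalue has non-negative real part, so the system is not asymptotically stable.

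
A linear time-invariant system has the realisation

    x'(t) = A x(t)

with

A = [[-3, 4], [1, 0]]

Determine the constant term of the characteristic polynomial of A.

-4

For a 2×2 matrix, det(sI - A) = s^2 - (tr A)s + det A.
tr A = -3, det A = -4.
So p(s) = s^2 + 3s - 4.
The constant term is -4.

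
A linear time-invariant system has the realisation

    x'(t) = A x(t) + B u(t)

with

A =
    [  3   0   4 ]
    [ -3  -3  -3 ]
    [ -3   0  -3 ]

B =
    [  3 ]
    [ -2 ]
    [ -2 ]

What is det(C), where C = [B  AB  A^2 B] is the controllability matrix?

-63

AB = [[1], [3], [-3]]
A^2B = [[-9], [-3], [6]]
Controllability matrix C = [B  AB  A^2B] = [[3, 1, -9], [-2, 3, -3], [-2, -3, 6]]
Expanding along the first row, det(C) = 3·(3·6 - (-3)·(-3)) - 1·((-2)·6 - (-3)·(-2)) + (-9)·((-2)·(-3) - 3·(-2)) = 3·9 - 1·(-18) + (-9)·12 = -63
Since det(C) ≠ 0, rank(C) = 3 and the system is completely controllable.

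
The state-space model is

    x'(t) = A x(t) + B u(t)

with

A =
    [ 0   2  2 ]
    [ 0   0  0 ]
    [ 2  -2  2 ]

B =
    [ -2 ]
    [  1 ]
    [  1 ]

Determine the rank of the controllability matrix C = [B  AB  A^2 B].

3

AB = [[4], [0], [-4]]
A^2B = [[-8], [0], [0]]
Controllability matrix C = [B  AB  A^2B] = [[-2, 4, -8], [1, 0, 0], [1, -4, 0]]
det(C) = (-2)·(0·0 - 0·(-4)) - 4·(1·0 - 0·1) + (-8)·(1·(-4) - 0·1) = (-2)·0 - 4·0 + (-8)·(-4) = 32 ≠ 0, so rank(C) = 3.
rank(C) = 3 = n, so the pair (A, B) is completely controllable.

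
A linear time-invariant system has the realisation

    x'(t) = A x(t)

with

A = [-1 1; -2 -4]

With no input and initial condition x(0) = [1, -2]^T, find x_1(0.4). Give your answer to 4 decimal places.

det(sI - A) = s^2 - (tr A)s + det A, with tr A = (-1) + (-4) = -5 and det A = (-1)·(-4) - 1·(-2) = 4 - (-2) = 6.
So p(s) = det(sI - A) = s^2 + 5s + 6.
Factor s^2 + 5s + 6: two numbers with sum -5 and product 6 are -2 and -3, so s^2 + 5s + 6 = (s + 2)(s + 3).
Hence p(s) = (s + 2) (s + 3), with roots -3, -2.
The eigenvalues -3, -2 are distinct and real, so A is diagonalisable and x(t) = e^{At} x(0) = V diag(e^{λ_i t}) V^{-1} x(0), where the columns of V are the eigenvectors.
λ = -3: A - (-3)I = [[2, 1], [-2, -1]]. Row 1 gives 2·v1 + 1·v2 = 0, so take v_1 = [1, -2]^T.
λ = -2: A - (-2)I = [[1, 1], [-2, -2]]. Row 1 gives 1·v1 + 1·v2 = 0, so take v_2 = [-1, 1]^T.
V = [v_1 v_2] = [[1, -1], [-2, 1]] has det V = -1, so V^{-1} = adj(V)/det V = [[-1, -1], [-2, -1]].
Modal coordinates z(0) = V^{-1} x(0): (-1)·1 + (-1)·(-2) = 1; (-2)·1 + (-1)·(-2) = 0; so z(0) = [1, 0]^T.
x_1(t) = Σ_i (v_i)_1 · z_i(0) · e^{λ_i t} (row 1 of V times the modal terms).
x_1(0.4) = 1·1·e^{-3·0.4} + (-1)·0·e^{-2·0.4} = 1·0.301194 + 0·0.449329 = 0.3012.

0.3012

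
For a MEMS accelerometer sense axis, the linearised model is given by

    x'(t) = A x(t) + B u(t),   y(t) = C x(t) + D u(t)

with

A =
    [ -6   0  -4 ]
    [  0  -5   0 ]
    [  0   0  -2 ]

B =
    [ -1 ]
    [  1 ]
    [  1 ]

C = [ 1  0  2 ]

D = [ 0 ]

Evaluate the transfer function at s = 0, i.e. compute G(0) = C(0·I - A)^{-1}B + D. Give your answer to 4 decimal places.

0.5000

G(0) = C(-A)^{-1}B + D = -C A^{-1} B + D.
det A = -60, so A^{-1} = (1/-60)·adj(A) = [[-1/6, 0, 1/3], [0, -1/5, 0], [0, 0, -1/2]]
A^{-1} B = [1/2, -1/5, -1/2]^T
C A^{-1} B = -1/2
G(0) = D - C A^{-1} B = 0 - (-1/2) = 1/2 ≈ 0.5000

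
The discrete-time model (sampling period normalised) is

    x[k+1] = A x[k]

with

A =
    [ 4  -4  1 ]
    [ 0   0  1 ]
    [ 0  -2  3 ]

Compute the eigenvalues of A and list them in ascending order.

1, 2, 4

det(zI - A) = z^3 - (tr A)z^2 + (M11 + M22 + M33)z - det A, where Mii is the 2×2 principal minor of A obtained by deleting row i and column i.
tr A = 4 + 0 + 3 = 7; M11 = 0·3 - 1·(-2) = 0 - (-2) = 2; M22 = 4·3 - 1·0 = 12 - 0 = 12; M33 = 4·0 - (-4)·0 = 0 - 0 = 0; sum of minors = 14.
det A = 4·(0·3 - 1·(-2)) - (-4)·(0·3 - 1·0) + 1·(0·(-2) - 0·0) = 4·2 - (-4)·0 + 1·0 = 8.
So p(z) = det(zI - A) = z^3 - 7z^2 + 14z - 8.
Rational-root test: any integer root divides -8. Testing small divisors, z = 1 works: p(1) = 1 + (-7) + 14 + (-8) = 0, so (z - 1) is a factor.
Dividing, p(z) = (z - 1)(z^2 - 6z + 8).
Factor z^2 - 6z + 8: two numbers with sum 6 and product 8 are 4 and 2, so z^2 - 6z + 8 = (z - 4)(z - 2).
Hence p(z) = (z - 4) (z - 2) (z - 1), with roots 1, 2, 4.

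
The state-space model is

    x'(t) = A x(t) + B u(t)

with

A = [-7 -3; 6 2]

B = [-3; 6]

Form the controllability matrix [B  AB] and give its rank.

AB = [[3], [-6]]
Controllability matrix C = [B  AB] = [[-3, 3], [6, -6]]
Every column of C is a scalar multiple of column 1 = [-3, 6] (multipliers 1, -1), so the columns span a one-dimensional space.
C ≠ 0, hence rank(C) = 1.
rank(C) = 1 < n = 2, so the pair (A, B) is not completely controllable.

1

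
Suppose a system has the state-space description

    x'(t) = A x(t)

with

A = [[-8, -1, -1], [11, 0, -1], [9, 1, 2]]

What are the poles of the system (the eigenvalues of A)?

-4, -3, 1

det(sI - A) = s^3 - (tr A)s^2 + (M11 + M22 + M33)s - det A, where Mii is the 2×2 principal minor of A obtained by deleting row i and column i.
tr A = (-8) + 0 + 2 = -6; M11 = 0·2 - (-1)·1 = 0 - (-1) = 1; M22 = (-8)·2 - (-1)·9 = -16 - (-9) = -7; M33 = (-8)·0 - (-1)·11 = 0 - (-11) = 11; sum of minors = 5.
det A = (-8)·(0·2 - (-1)·1) - (-1)·(11·2 - (-1)·9) + (-1)·(11·1 - 0·9) = (-8)·1 - (-1)·31 + (-1)·11 = 12.
So p(s) = det(sI - A) = s^3 + 6s^2 + 5s - 12.
Rational-root test: any integer root divides -12. Testing small divisors, s = 1 works: p(1) = 1 + 6 + 5 + (-12) = 0, so (s - 1) is a factor.
Dividing, p(s) = (s - 1)(s^2 + 7s + 12).
Factor s^2 + 7s + 12: two numbers with sum -7 and product 12 are -3 and -4, so s^2 + 7s + 12 = (s + 3)(s + 4).
Hence p(s) = (s - 1) (s + 3) (s + 4), with roots -4, -3, 1.
At least one eigenvalue has non-negative real part, so the system is not asymptotically stable.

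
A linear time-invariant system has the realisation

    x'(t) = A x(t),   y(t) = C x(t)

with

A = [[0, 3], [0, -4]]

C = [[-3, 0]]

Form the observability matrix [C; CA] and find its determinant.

CA = [[0, -9]]
Observability matrix O = [C; CA] = [[-3, 0], [0, -9]]
det(O) = (-3)·(-9) - 0·0 = 27 - 0 = 27
Since det(O) ≠ 0, rank(O) = 2 and the system is completely observable.

27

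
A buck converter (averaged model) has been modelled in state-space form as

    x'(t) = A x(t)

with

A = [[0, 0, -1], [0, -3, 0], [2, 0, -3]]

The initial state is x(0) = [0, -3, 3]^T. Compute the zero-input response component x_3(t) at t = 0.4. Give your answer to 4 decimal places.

det(sI - A) = s^3 - (tr A)s^2 + (M11 + M22 + M33)s - det A, where Mii is the 2×2 principal minor of A obtained by deleting row i and column i.
tr A = 0 + (-3) + (-3) = -6; M11 = (-3)·(-3) - 0·0 = 9 - 0 = 9; M22 = 0·(-3) - (-1)·2 = 0 - (-2) = 2; M33 = 0·(-3) - 0·0 = 0 - 0 = 0; sum of minors = 11.
det A = 0·((-3)·(-3) - 0·0) - 0·(0·(-3) - 0·2) + (-1)·(0·0 - (-3)·2) = 0·9 - 0·0 + (-1)·6 = -6.
So p(s) = det(sI - A) = s^3 + 6s^2 + 11s + 6.
Rational-root test: any integer root divides 6. Testing small divisors, s = -1 works: p(-1) = -1 + 6 + (-11) + 6 = 0, so (s + 1) is a factor.
Dividing, p(s) = (s + 1)(s^2 + 5s + 6).
Factor s^2 + 5s + 6: two numbers with sum -5 and product 6 are -2 and -3, so s^2 + 5s + 6 = (s + 2)(s + 3).
Hence p(s) = (s + 1) (s + 2) (s + 3), with roots -3, -2, -1.
The eigenvalues -3, -2, -1 are distinct and real, so A is diagonalisable and x(t) = e^{At} x(0) = V diag(e^{λ_i t}) V^{-1} x(0), where the columns of V are the eigenvectors.
λ = -3: A - (-3)I = [[3, 0, -1], [0, 0, 0], [2, 0, 0]]. v must be orthogonal to every row; (row 1) × (row 3) = [0, -2, 0], so take v_1 = [0, -1, 0]^T.
λ = -2: A - (-2)I = [[2, 0, -1], [0, -1, 0], [2, 0, -1]]. v must be orthogonal to every row; (row 1) × (row 2) = [-1, 0, -2], so take v_2 = [1, 0, 2]^T.
λ = -1: A - (-1)I = [[1, 0, -1], [0, -2, 0], [2, 0, -2]]. v must be orthogonal to every row; (row 1) × (row 2) = [-2, 0, -2], so take v_3 = [1, 0, 1]^T.
V = [v_1 v_2 v_3] = [[0, 1, 1], [-1, 0, 0], [0, 2, 1]] has det V = -1, so V^{-1} = adj(V)/det V = [[0, -1, 0], [-1, 0, 1], [2, 0, -1]].
Modal coordinates z(0) = V^{-1} x(0): 0·0 + (-1)·(-3) + 0·3 = 3; (-1)·0 + 0·(-3) + 1·3 = 3; 2·0 + 0·(-3) + (-1)·3 = -3; so z(0) = [3, 3, -3]^T.
x_3(t) = Σ_i (v_i)_3 · z_i(0) · e^{λ_i t} (row 3 of V times the modal terms).
x_3(0.4) = 0·3·e^{-3·0.4} + 2·3·e^{-2·0.4} + 1·(-3)·e^{-1·0.4} = 0·0.301194 + 6·0.449329 + (-3)·0.670320 = 0.6850.

0.6850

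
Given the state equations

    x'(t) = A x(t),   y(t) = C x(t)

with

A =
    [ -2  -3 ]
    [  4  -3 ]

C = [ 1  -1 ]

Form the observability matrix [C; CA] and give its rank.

CA = [[-6, 0]]
Observability matrix O = [C; CA] = [[1, -1], [-6, 0]]
det(O) = 1·0 - (-1)·(-6) = 0 - 6 = -6 ≠ 0, so rank(O) = 2.
rank(O) = 2 = n, so the pair (A, C) is completely observable.

2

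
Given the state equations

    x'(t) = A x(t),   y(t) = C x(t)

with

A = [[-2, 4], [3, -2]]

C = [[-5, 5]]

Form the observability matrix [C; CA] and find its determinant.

CA = [[25, -30]]
Observability matrix O = [C; CA] = [[-5, 5], [25, -30]]
det(O) = (-5)·(-30) - 5·25 = 150 - 125 = 25
Since det(O) ≠ 0, rank(O) = 2 and the system is completely observable.

25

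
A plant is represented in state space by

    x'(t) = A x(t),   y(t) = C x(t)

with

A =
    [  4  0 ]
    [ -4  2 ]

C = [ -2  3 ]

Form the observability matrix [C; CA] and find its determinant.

48

CA = [[-20, 6]]
Observability matrix O = [C; CA] = [[-2, 3], [-20, 6]]
det(O) = (-2)·6 - 3·(-20) = -12 - (-60) = 48
Since det(O) ≠ 0, rank(O) = 2 and the system is completely observable.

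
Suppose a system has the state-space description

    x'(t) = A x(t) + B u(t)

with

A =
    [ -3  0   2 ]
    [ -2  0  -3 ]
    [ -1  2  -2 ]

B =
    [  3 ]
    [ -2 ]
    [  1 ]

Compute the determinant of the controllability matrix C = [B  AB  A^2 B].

AB = [[-7], [-9], [-9]]
A^2B = [[3], [41], [7]]
Controllability matrix C = [B  AB  A^2B] = [[3, -7, 3], [-2, -9, 41], [1, -9, 7]]
Expanding along the first row, det(C) = 3·((-9)·7 - 41·(-9)) - (-7)·((-2)·7 - 41·1) + 3·((-2)·(-9) - (-9)·1) = 3·306 - (-7)·(-55) + 3·27 = 614
Since det(C) ≠ 0, rank(C) = 3 and the system is completely controllable.

614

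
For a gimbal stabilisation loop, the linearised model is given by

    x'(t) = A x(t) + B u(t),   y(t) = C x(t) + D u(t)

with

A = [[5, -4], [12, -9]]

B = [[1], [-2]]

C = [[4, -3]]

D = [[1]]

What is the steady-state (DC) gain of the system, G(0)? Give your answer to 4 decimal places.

G(0) = C(-A)^{-1}B + D = -C A^{-1} B + D.
det A = 3, so A^{-1} = (1/3)·adj(A) = [[-3, 4/3], [-4, 5/3]]
A^{-1} B = [-17/3, -22/3]^T
C A^{-1} B = -2/3
G(0) = D - C A^{-1} B = 1 - (-2/3) = 5/3 ≈ 1.6667

1.6667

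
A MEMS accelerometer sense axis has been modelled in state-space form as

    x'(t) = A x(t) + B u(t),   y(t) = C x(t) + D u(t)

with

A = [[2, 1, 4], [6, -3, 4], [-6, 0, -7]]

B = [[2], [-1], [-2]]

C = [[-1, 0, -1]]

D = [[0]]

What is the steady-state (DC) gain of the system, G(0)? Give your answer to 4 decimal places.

G(0) = C(-A)^{-1}B + D = -C A^{-1} B + D.
det A = -12, so A^{-1} = (1/-12)·adj(A) = [[-7/4, -7/12, -4/3], [-3/2, -5/6, -4/3], [3/2, 1/2, 1]]
A^{-1} B = [-1/4, 1/2, 1/2]^T
C A^{-1} B = -1/4
G(0) = D - C A^{-1} B = 0 - (-1/4) = 1/4 ≈ 0.2500

0.2500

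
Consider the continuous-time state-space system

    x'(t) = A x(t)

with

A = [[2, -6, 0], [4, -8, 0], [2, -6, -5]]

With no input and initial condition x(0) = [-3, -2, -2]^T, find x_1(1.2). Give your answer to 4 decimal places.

det(sI - A) = s^3 - (tr A)s^2 + (M11 + M22 + M33)s - det A, where Mii is the 2×2 principal minor of A obtained by deleting row i and column i.
tr A = 2 + (-8) + (-5) = -11; M11 = (-8)·(-5) - 0·(-6) = 40 - 0 = 40; M22 = 2·(-5) - 0·2 = -10 - 0 = -10; M33 = 2·(-8) - (-6)·4 = -16 - (-24) = 8; sum of minors = 38.
det A = 2·((-8)·(-5) - 0·(-6)) - (-6)·(4·(-5) - 0·2) + 0·(4·(-6) - (-8)·2) = 2·40 - (-6)·(-20) + 0·(-8) = -40.
So p(s) = det(sI - A) = s^3 + 11s^2 + 38s + 40.
Rational-root test: any integer root divides 40. Testing small divisors, s = -2 works: p(-2) = -8 + 44 + (-76) + 40 = 0, so (s + 2) is a factor.
Dividing, p(s) = (s + 2)(s^2 + 9s + 20).
Factor s^2 + 9s + 20: two numbers with sum -9 and product 20 are -4 and -5, so s^2 + 9s + 20 = (s + 4)(s + 5).
Hence p(s) = (s + 2) (s + 4) (s + 5), with roots -5, -4, -2.
The eigenvalues -5, -4, -2 are distinct and real, so A is diagonalisable and x(t) = e^{At} x(0) = V diag(e^{λ_i t}) V^{-1} x(0), where the columns of V are the eigenvectors.
λ = -5: A - (-5)I = [[7, -6, 0], [4, -3, 0], [2, -6, 0]]. v must be orthogonal to every row; (row 1) × (row 2) = [0, 0, 3], so take v_1 = [0, 0, 1]^T.
λ = -4: A - (-4)I = [[6, -6, 0], [4, -4, 0], [2, -6, -1]]. v must be orthogonal to every row; (row 1) × (row 3) = [6, 6, -24], so take v_2 = [1, 1, -4]^T.
λ = -2: A - (-2)I = [[4, -6, 0], [4, -6, 0], [2, -6, -3]]. v must be orthogonal to every row; (row 1) × (row 3) = [18, 12, -12], so take v_3 = [3, 2, -2]^T.
V = [v_1 v_2 v_3] = [[0, 1, 3], [0, 1, 2], [1, -4, -2]] has det V = -1, so V^{-1} = adj(V)/det V = [[-6, 10, 1], [-2, 3, 0], [1, -1, 0]].
Modal coordinates z(0) = V^{-1} x(0): (-6)·(-3) + 10·(-2) + 1·(-2) = -4; (-2)·(-3) + 3·(-2) + 0·(-2) = 0; 1·(-3) + (-1)·(-2) + 0·(-2) = -1; so z(0) = [-4, 0, -1]^T.
x_1(t) = Σ_i (v_i)_1 · z_i(0) · e^{λ_i t} (row 1 of V times the modal terms).
x_1(1.2) = 0·(-4)·e^{-5·1.2} + 1·0·e^{-4·1.2} + 3·(-1)·e^{-2·1.2} = 0·0.002479 + 0·0.008230 + (-3)·0.090718 = -0.2722.

-0.2722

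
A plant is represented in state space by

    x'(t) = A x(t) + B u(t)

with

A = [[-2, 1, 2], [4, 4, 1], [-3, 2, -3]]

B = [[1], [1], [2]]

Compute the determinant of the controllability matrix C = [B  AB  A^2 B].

AB = [[3], [10], [-7]]
A^2B = [[-10], [45], [32]]
Controllability matrix C = [B  AB  A^2B] = [[1, 3, -10], [1, 10, 45], [2, -7, 32]]
Expanding along the first row, det(C) = 1·(10·32 - 45·(-7)) - 3·(1·32 - 45·2) + (-10)·(1·(-7) - 10·2) = 1·635 - 3·(-58) + (-10)·(-27) = 1079
Since det(C) ≠ 0, rank(C) = 3 and the system is completely controllable.

1079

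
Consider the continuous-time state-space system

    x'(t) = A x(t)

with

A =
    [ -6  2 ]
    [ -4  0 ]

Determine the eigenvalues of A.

det(sI - A) = s^2 - (tr A)s + det A, with tr A = (-6) + 0 = -6 and det A = (-6)·0 - 2·(-4) = 0 - (-8) = 8.
So p(s) = det(sI - A) = s^2 + 6s + 8.
Factor s^2 + 6s + 8: two numbers with sum -6 and product 8 are -2 and -4, so s^2 + 6s + 8 = (s + 2)(s + 4).
Hence p(s) = (s + 2) (s + 4), with roots -4, -2.
All eigenvalues have negative real part, so the system is asymptotically stable.

-4, -2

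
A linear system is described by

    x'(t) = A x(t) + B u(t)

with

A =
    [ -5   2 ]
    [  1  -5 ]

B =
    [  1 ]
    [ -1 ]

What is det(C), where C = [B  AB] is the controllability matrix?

AB = [[-7], [6]]
Controllability matrix C = [B  AB] = [[1, -7], [-1, 6]]
det(C) = 1·6 - (-7)·(-1) = 6 - 7 = -1
Since det(C) ≠ 0, rank(C) = 2 and the system is completely controllable.

-1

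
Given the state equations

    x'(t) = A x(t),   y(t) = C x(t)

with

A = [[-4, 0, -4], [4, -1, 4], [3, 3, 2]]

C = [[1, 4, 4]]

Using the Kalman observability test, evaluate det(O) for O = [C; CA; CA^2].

CA = [[24, 8, 20]]
CA^2 = [[-4, 52, -24]]
Observability matrix O = [C; CA; CA^2] = [[1, 4, 4], [24, 8, 20], [-4, 52, -24]]
Expanding along the first row, det(O) = 1·(8·(-24) - 20·52) - 4·(24·(-24) - 20·(-4)) + 4·(24·52 - 8·(-4)) = 1·(-1232) - 4·(-496) + 4·1280 = 5872
Since det(O) ≠ 0, rank(O) = 3 and the system is completely observable.

5872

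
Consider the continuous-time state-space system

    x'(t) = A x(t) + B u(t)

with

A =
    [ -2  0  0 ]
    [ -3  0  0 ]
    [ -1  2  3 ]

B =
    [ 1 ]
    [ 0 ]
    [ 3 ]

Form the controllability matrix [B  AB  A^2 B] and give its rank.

AB = [[-2], [-3], [8]]
A^2B = [[4], [6], [20]]
Controllability matrix C = [B  AB  A^2B] = [[1, -2, 4], [0, -3, 6], [3, 8, 20]]
det(C) = 1·((-3)·20 - 6·8) - (-2)·(0·20 - 6·3) + 4·(0·8 - (-3)·3) = 1·(-108) - (-2)·(-18) + 4·9 = -108 ≠ 0, so rank(C) = 3.
rank(C) = 3 = n, so the pair (A, B) is completely controllable.

3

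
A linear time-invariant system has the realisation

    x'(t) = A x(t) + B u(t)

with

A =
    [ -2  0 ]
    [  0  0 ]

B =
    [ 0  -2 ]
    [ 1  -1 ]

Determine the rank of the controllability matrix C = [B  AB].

2

AB = [[0, 4], [0, 0]]
Controllability matrix C = [B  AB] = [[0, -2, 0, 4], [1, -1, 0, 0]]
Take the 2×2 submatrix of C formed by columns 1, 2: [[0, -2], [1, -1]]. Its determinant is 0·(-1) - (-2)·1 = 0 - (-2) = 2 ≠ 0.
So rank(C) ≥ 2; since C has 2 rows, rank(C) = 2.
rank(C) = 2 = n, so the pair (A, B) is completely controllable.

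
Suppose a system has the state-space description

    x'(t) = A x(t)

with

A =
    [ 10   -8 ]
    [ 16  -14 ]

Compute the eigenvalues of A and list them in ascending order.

-6, 2

det(sI - A) = s^2 - (tr A)s + det A, with tr A = 10 + (-14) = -4 and det A = 10·(-14) - (-8)·16 = -140 - (-128) = -12.
So p(s) = det(sI - A) = s^2 + 4s - 12.
Factor s^2 + 4s - 12: two numbers with sum -4 and product -12 are 2 and -6, so s^2 + 4s - 12 = (s - 2)(s + 6).
Hence p(s) = (s - 2) (s + 6), with roots -6, 2.
At least one eigenvalue has non-negative real part, so the system is not asymptotically stable.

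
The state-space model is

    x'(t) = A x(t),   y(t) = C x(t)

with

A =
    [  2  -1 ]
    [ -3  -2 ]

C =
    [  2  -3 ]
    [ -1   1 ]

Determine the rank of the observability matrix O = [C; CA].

2

CA = [[13, 4], [-5, -1]]
Observability matrix O = [C; CA] = [[2, -3], [-1, 1], [13, 4], [-5, -1]]
Take the 2×2 submatrix of O formed by rows 1, 2: [[2, -3], [-1, 1]]. Its determinant is 2·1 - (-3)·(-1) = 2 - 3 = -1 ≠ 0.
So rank(O) ≥ 2; since O has 2 columns, rank(O) = 2.
rank(O) = 2 = n, so the pair (A, C) is completely observable.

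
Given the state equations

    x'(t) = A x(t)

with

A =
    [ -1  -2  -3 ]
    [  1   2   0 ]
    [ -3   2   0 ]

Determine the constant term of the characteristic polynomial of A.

Expand det(sI - A) for the 3×3 matrix.
p(s) = s^3 - s^2 - 9s + 24.
(Check: constant term = det(-A) = (-1)^3 det A = 24; coefficient of s^2 = -tr A = -1.)
The constant term is 24.

24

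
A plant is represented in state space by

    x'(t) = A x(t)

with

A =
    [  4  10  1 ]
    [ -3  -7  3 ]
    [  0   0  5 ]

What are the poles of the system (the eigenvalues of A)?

-2, -1, 5

det(sI - A) = s^3 - (tr A)s^2 + (M11 + M22 + M33)s - det A, where Mii is the 2×2 principal minor of A obtained by deleting row i and column i.
tr A = 4 + (-7) + 5 = 2; M11 = (-7)·5 - 3·0 = -35 - 0 = -35; M22 = 4·5 - 1·0 = 20 - 0 = 20; M33 = 4·(-7) - 10·(-3) = -28 - (-30) = 2; sum of minors = -13.
det A = 4·((-7)·5 - 3·0) - 10·((-3)·5 - 3·0) + 1·((-3)·0 - (-7)·0) = 4·(-35) - 10·(-15) + 1·0 = 10.
So p(s) = det(sI - A) = s^3 - 2s^2 - 13s - 10.
Rational-root test: any integer root divides -10. Testing small divisors, s = -1 works: p(-1) = -1 + (-2) + 13 + (-10) = 0, so (s + 1) is a factor.
Dividing, p(s) = (s + 1)(s^2 - 3s - 10).
Factor s^2 - 3s - 10: two numbers with sum 3 and product -10 are 5 and -2, so s^2 - 3s - 10 = (s - 5)(s + 2).
Hence p(s) = (s - 5) (s + 1) (s + 2), with roots -2, -1, 5.
At least one eigenvalue has non-negative real part, so the system is not asymptotically stable.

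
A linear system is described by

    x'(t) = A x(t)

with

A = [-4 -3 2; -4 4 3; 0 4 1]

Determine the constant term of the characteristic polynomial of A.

Expand det(sI - A) for the 3×3 matrix.
p(s) = s^3 - s^2 - 40s + 12.
(Check: constant term = det(-A) = (-1)^3 det A = 12; coefficient of s^2 = -tr A = -1.)
The constant term is 12.

12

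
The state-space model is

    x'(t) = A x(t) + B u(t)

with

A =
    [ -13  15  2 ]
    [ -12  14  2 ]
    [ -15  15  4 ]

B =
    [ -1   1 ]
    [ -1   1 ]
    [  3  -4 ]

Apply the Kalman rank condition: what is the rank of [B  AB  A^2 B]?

2

AB = [[4, -6], [4, -6], [12, -16]]
A^2B = [[32, -44], [32, -44], [48, -64]]
Controllability matrix C = [B  AB  A^2B] = [[-1, 1, 4, -6, 32, -44], [-1, 1, 4, -6, 32, -44], [3, -4, 12, -16, 48, -64]]
The rows r1, r2, r3 of C are linearly dependent: -r1 + r2 = 0 (check each entry), so rank(C) ≤ 2.
The 2×2 minor from rows 1, 3, columns 1, 2 is (-1)·(-4) - 1·3 = 4 - 3 = 1 ≠ 0, so rank(C) = 2.
rank(C) = 2 < n = 3, so the pair (A, B) is not completely controllable.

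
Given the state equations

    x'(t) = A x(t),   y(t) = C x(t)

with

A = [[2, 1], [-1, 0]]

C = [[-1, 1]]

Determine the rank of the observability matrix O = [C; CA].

2

CA = [[-3, -1]]
Observability matrix O = [C; CA] = [[-1, 1], [-3, -1]]
det(O) = (-1)·(-1) - 1·(-3) = 1 - (-3) = 4 ≠ 0, so rank(O) = 2.
rank(O) = 2 = n, so the pair (A, C) is completely observable.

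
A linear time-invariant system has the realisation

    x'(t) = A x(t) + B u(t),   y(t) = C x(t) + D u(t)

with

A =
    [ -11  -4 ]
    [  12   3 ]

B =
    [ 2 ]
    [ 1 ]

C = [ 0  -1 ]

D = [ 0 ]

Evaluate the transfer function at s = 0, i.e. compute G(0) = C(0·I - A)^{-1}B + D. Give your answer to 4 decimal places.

-2.3333

G(0) = C(-A)^{-1}B + D = -C A^{-1} B + D.
det A = 15, so A^{-1} = (1/15)·adj(A) = [[1/5, 4/15], [-4/5, -11/15]]
A^{-1} B = [2/3, -7/3]^T
C A^{-1} B = 7/3
G(0) = D - C A^{-1} B = 0 - (7/3) = -7/3 ≈ -2.3333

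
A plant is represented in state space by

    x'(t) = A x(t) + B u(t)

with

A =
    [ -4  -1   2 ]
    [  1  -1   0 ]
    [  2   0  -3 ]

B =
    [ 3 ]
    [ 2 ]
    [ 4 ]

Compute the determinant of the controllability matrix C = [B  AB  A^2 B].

-44

AB = [[-6], [1], [-6]]
A^2B = [[11], [-7], [6]]
Controllability matrix C = [B  AB  A^2B] = [[3, -6, 11], [2, 1, -7], [4, -6, 6]]
Expanding along the first row, det(C) = 3·(1·6 - (-7)·(-6)) - (-6)·(2·6 - (-7)·4) + 11·(2·(-6) - 1·4) = 3·(-36) - (-6)·40 + 11·(-16) = -44
Since det(C) ≠ 0, rank(C) = 3 and the system is completely controllable.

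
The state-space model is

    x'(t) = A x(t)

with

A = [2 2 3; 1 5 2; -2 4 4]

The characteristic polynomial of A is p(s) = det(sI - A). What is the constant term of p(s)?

-50

Expand det(sI - A) for the 3×3 matrix.
p(s) = s^3 - 11s^2 + 34s - 50.
(Check: constant term = det(-A) = (-1)^3 det A = -50; coefficient of s^2 = -tr A = -11.)
The constant term is -50.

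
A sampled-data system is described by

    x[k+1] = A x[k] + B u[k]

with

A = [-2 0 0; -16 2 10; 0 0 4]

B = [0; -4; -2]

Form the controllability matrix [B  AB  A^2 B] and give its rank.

2

AB = [[0], [-28], [-8]]
A^2B = [[0], [-136], [-32]]
Controllability matrix C = [B  AB  A^2B] = [[0, 0, 0], [-4, -28, -136], [-2, -8, -32]]
Row 1 of C is identically zero, so rank(C) ≤ 2.
The 2×2 minor from rows 2, 3, columns 1, 2 is (-4)·(-8) - (-28)·(-2) = 32 - 56 = -24 ≠ 0, so rank(C) = 2.
rank(C) = 2 < n = 3, so the pair (A, B) is not completely controllable.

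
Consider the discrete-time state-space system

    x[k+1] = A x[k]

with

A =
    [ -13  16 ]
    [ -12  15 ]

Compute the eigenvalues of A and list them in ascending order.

det(zI - A) = z^2 - (tr A)z + det A, with tr A = (-13) + 15 = 2 and det A = (-13)·15 - 16·(-12) = -195 - (-192) = -3.
So p(z) = det(zI - A) = z^2 - 2z - 3.
Factor z^2 - 2z - 3: two numbers with sum 2 and product -3 are 3 and -1, so z^2 - 2z - 3 = (z - 3)(z + 1).
Hence p(z) = (z - 3) (z + 1), with roots -1, 3.

-1, 3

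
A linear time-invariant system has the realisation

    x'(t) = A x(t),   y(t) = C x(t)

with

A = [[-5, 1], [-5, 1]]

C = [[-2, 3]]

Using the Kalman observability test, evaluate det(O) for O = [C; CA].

13

CA = [[-5, 1]]
Observability matrix O = [C; CA] = [[-2, 3], [-5, 1]]
det(O) = (-2)·1 - 3·(-5) = -2 - (-15) = 13
Since det(O) ≠ 0, rank(O) = 2 and the system is completely observable.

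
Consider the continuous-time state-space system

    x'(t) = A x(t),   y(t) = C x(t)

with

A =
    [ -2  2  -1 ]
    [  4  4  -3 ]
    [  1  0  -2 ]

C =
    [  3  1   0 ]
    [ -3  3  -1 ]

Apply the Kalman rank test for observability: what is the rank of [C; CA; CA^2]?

3

CA = [[-2, 10, -6], [17, 6, -4]]
CA^2 = [[38, 36, -16], [-14, 58, -27]]
Observability matrix O = [C; CA; CA^2] = [[3, 1, 0], [-3, 3, -1], [-2, 10, -6], [17, 6, -4], [38, 36, -16], [-14, 58, -27]]
Take the 3×3 submatrix of O formed by rows 1, 2, 3: [[3, 1, 0], [-3, 3, -1], [-2, 10, -6]]. Its determinant is 3·(3·(-6) - (-1)·10) - 1·((-3)·(-6) - (-1)·(-2)) + 0·((-3)·10 - 3·(-2)) = 3·(-8) - 1·16 + 0·(-24) = -40 ≠ 0.
So rank(O) ≥ 3; since O has 3 columns, rank(O) = 3.
rank(O) = 3 = n, so the pair (A, C) is completely observable.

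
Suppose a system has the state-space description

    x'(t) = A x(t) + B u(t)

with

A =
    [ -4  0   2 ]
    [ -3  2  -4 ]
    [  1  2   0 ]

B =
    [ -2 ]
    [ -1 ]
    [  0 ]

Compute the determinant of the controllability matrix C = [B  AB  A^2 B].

AB = [[8], [4], [-4]]
A^2B = [[-40], [0], [16]]
Controllability matrix C = [B  AB  A^2B] = [[-2, 8, -40], [-1, 4, 0], [0, -4, 16]]
Expanding along the first row, det(C) = (-2)·(4·16 - 0·(-4)) - 8·((-1)·16 - 0·0) + (-40)·((-1)·(-4) - 4·0) = (-2)·64 - 8·(-16) + (-40)·4 = -160
Since det(C) ≠ 0, rank(C) = 3 and the system is completely controllable.

-160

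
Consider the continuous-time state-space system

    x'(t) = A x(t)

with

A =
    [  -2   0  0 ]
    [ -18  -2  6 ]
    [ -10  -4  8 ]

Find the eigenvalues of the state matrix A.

det(sI - A) = s^3 - (tr A)s^2 + (M11 + M22 + M33)s - det A, where Mii is the 2×2 principal minor of A obtained by deleting row i and column i.
tr A = (-2) + (-2) + 8 = 4; M11 = (-2)·8 - 6·(-4) = -16 - (-24) = 8; M22 = (-2)·8 - 0·(-10) = -16 - 0 = -16; M33 = (-2)·(-2) - 0·(-18) = 4 - 0 = 4; sum of minors = -4.
det A = (-2)·((-2)·8 - 6·(-4)) - 0·((-18)·8 - 6·(-10)) + 0·((-18)·(-4) - (-2)·(-10)) = (-2)·8 - 0·(-84) + 0·52 = -16.
So p(s) = det(sI - A) = s^3 - 4s^2 - 4s + 16.
Rational-root test: any integer root divides 16. Testing small divisors, s = -2 works: p(-2) = -8 + (-16) + 8 + 16 = 0, so (s + 2) is a factor.
Dividing, p(s) = (s + 2)(s^2 - 6s + 8).
Factor s^2 - 6s + 8: two numbers with sum 6 and product 8 are 4 and 2, so s^2 - 6s + 8 = (s - 4)(s - 2).
Hence p(s) = (s - 4) (s - 2) (s + 2), with roots -2, 2, 4.
At least one eigenvalue has non-negative real part, so the system is not asymptotically stable.

-2, 2, 4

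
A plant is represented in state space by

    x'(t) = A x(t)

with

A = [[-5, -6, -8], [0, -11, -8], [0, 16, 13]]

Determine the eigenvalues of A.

det(sI - A) = s^3 - (tr A)s^2 + (M11 + M22 + M33)s - det A, where Mii is the 2×2 principal minor of A obtained by deleting row i and column i.
tr A = (-5) + (-11) + 13 = -3; M11 = (-11)·13 - (-8)·16 = -143 - (-128) = -15; M22 = (-5)·13 - (-8)·0 = -65 - 0 = -65; M33 = (-5)·(-11) - (-6)·0 = 55 - 0 = 55; sum of minors = -25.
det A = (-5)·((-11)·13 - (-8)·16) - (-6)·(0·13 - (-8)·0) + (-8)·(0·16 - (-11)·0) = (-5)·(-15) - (-6)·0 + (-8)·0 = 75.
So p(s) = det(sI - A) = s^3 + 3s^2 - 25s - 75.
Rational-root test: any integer root divides -75. Testing small divisors, s = -3 works: p(-3) = -27 + 27 + 75 + (-75) = 0, so (s + 3) is a factor.
Dividing, p(s) = (s + 3)(s^2 - 25).
Factor s^2 - 25: two numbers with sum 0 and product -25 are 5 and -5, so s^2 - 25 = (s - 5)(s + 5).
Hence p(s) = (s - 5) (s + 3) (s + 5), with roots -5, -3, 5.
At least one eigenvalue has non-negative real part, so the system is not asymptotically stable.

-5, -3, 5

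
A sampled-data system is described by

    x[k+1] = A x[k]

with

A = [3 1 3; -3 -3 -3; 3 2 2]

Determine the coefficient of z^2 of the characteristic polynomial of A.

Expand det(zI - A) for the 3×3 matrix.
p(z) = z^3 - 2z^2 - 9z - 6.
(Check: constant term = det(-A) = (-1)^3 det A = -6; coefficient of z^2 = -tr A = -2.)
The coefficient of z^2 is -2.

-2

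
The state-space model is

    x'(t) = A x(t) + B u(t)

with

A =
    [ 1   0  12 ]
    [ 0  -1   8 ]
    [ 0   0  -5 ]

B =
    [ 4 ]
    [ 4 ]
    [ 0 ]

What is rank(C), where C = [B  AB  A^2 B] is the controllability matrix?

AB = [[4], [-4], [0]]
A^2B = [[4], [4], [0]]
Controllability matrix C = [B  AB  A^2B] = [[4, 4, 4], [4, -4, 4], [0, 0, 0]]
Row 3 of C is identically zero, so rank(C) ≤ 2.
The 2×2 minor from rows 1, 2, columns 1, 2 is 4·(-4) - 4·4 = -16 - 16 = -32 ≠ 0, so rank(C) = 2.
rank(C) = 2 < n = 3, so the pair (A, B) is not completely controllable.

2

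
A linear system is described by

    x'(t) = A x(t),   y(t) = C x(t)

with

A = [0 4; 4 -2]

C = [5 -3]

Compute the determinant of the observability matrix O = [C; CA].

CA = [[-12, 26]]
Observability matrix O = [C; CA] = [[5, -3], [-12, 26]]
det(O) = 5·26 - (-3)·(-12) = 130 - 36 = 94
Since det(O) ≠ 0, rank(O) = 2 and the system is completely observable.

94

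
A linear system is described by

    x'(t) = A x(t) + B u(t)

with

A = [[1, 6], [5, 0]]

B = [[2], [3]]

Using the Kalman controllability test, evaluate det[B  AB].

-40

AB = [[20], [10]]
Controllability matrix C = [B  AB] = [[2, 20], [3, 10]]
det(C) = 2·10 - 20·3 = 20 - 60 = -40
Since det(C) ≠ 0, rank(C) = 2 and the system is completely controllable.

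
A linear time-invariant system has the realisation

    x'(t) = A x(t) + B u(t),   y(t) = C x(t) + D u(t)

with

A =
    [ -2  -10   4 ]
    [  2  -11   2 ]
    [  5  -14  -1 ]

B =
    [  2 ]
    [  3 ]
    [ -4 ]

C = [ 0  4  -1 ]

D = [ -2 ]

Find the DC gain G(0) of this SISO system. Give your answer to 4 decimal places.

-1.6000

G(0) = C(-A)^{-1}B + D = -C A^{-1} B + D.
det A = -90, so A^{-1} = (1/-90)·adj(A) = [[-13/30, 11/15, -4/15], [-2/15, 1/5, -2/15], [-3/10, 13/15, -7/15]]
A^{-1} B = [12/5, 13/15, 58/15]^T
C A^{-1} B = -2/5
G(0) = D - C A^{-1} B = -2 - (-2/5) = -8/5 ≈ -1.6000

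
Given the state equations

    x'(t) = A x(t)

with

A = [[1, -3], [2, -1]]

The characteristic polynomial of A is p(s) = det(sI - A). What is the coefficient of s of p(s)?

0

For a 2×2 matrix, det(sI - A) = s^2 - (tr A)s + det A.
tr A = 0, det A = 5.
So p(s) = s^2 + 5.
The coefficient of s is 0.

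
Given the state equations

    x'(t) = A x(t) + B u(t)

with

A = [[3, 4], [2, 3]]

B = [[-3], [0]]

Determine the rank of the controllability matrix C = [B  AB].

AB = [[-9], [-6]]
Controllability matrix C = [B  AB] = [[-3, -9], [0, -6]]
det(C) = (-3)·(-6) - (-9)·0 = 18 - 0 = 18 ≠ 0, so rank(C) = 2.
rank(C) = 2 = n, so the pair (A, B) is completely controllable.

2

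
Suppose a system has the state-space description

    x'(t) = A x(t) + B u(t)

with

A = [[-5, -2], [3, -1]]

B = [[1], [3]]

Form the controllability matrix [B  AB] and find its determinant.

AB = [[-11], [0]]
Controllability matrix C = [B  AB] = [[1, -11], [3, 0]]
det(C) = 1·0 - (-11)·3 = 0 - (-33) = 33
Since det(C) ≠ 0, rank(C) = 2 and the system is completely controllable.

33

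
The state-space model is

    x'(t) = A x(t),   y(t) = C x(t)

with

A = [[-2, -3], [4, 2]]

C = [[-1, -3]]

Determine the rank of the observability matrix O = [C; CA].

2

CA = [[-10, -3]]
Observability matrix O = [C; CA] = [[-1, -3], [-10, -3]]
det(O) = (-1)·(-3) - (-3)·(-10) = 3 - 30 = -27 ≠ 0, so rank(O) = 2.
rank(O) = 2 = n, so the pair (A, C) is completely observable.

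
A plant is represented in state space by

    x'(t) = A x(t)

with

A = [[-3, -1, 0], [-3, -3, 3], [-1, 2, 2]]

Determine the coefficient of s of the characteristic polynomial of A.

Expand det(sI - A) for the 3×3 matrix.
p(s) = s^3 + 4s^2 - 12s - 33.
(Check: constant term = det(-A) = (-1)^3 det A = -33; coefficient of s^2 = -tr A = 4.)
The coefficient of s is -12.

-12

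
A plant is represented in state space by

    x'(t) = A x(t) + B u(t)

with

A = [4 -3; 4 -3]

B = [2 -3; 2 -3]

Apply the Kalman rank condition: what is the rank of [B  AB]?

1

AB = [[2, -3], [2, -3]]
Controllability matrix C = [B  AB] = [[2, -3, 2, -3], [2, -3, 2, -3]]
Every column of C is a scalar multiple of column 1 = [2, 2] (multipliers 1, -3/2, 1, -3/2), so the columns span a one-dimensional space.
C ≠ 0, hence rank(C) = 1.
rank(C) = 1 < n = 2, so the pair (A, B) is not completely controllable.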